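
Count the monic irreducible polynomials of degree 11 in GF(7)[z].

179756976

By the necklace-counting formula, N_7(11) = (1/11) Σ_{d|11} μ(11/d)·7^d.
Divisors of 11: 1, 11; μ(11/d) for each: -1, 1.
Σ = − 7^1 + 7^11 = 1977326736.
N = 1977326736/11 = 179756976.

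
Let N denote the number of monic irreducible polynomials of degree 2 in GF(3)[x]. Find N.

3

The number of monic irreducibles of degree 2 over GF(3) is (1/2)·Σ_{d∣2} μ(2/d) 3^d.
Divisors of 2: 1, 2; μ(2/d) for each: -1, 1.
Σ = − 3^1 + 3^2 = 6.
N = 6/2 = 3.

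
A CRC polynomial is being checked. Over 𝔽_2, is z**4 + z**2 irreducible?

Write f(z) = z**4 + z**2.
Check for roots in 𝔽_2: f(0) = 0 → root; f(1) = 0 → root.
f(0) = 0, so (z) divides f(z); f is reducible.

No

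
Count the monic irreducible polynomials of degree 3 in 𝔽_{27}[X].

By the necklace-counting formula, N_27(3) = (1/3) Σ_{d|3} μ(3/d)·27^d.
Divisors of 3: 1, 3; μ(3/d) for each: -1, 1.
Σ = − 27^1 + 27^3 = 19656.
N = 19656/3 = 6552.

6552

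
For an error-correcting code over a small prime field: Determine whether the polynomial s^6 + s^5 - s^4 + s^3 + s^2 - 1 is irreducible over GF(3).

Write m(s) = s^6 + s^5 - s^4 + s^3 + s^2 - 1.
Check for roots in GF(3): m(0) = 2; m(1) = 2; m(2) = 1.
No roots, so no linear factors.
Monic irreducibles of degree 2 over GF(3): s^2 + 1, s^2 + s - 1, s^2 - s - 1.
None of them divide m (all give nonzero remainder).
Degree-3 irreducible divisors: test the 8 monic irreducibles of degree 3 over GF(3).
None of them divide m (all give nonzero remainder).
No irreducible factor of degree ≤ 3 exists, so m is irreducible over GF(3).

Yes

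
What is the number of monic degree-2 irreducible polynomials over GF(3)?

Gauss's count: N_{3}(2) = (1/2) Σ_{d|2} μ(2/d)·3^d.
Divisors of 2: 1, 2; μ(2/d) for each: -1, 1.
Σ = − 3^1 + 3^2 = 6.
N = 6/2 = 3.

3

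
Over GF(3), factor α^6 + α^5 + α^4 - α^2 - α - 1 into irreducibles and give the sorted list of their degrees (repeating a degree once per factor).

1, 1, 1, 1, 2

Write f(α) = α^6 + α^5 + α^4 - α^2 - α - 1.
Roots in GF(3): f(0) = 2; f(1) = 0 → root; f(2) = 0 → root.
Linear factors from roots: (α - 1), (α + 1).
Complete factorization: f(α) = (α + 1)·(α - 1)^3·(α^2 + 1).
Factor degrees with multiplicity: 1 + 1 + 1 + 1 + 2 = 6.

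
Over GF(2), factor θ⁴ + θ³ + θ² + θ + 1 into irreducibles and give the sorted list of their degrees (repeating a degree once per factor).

4

Write f(θ) = θ⁴ + θ³ + θ² + θ + 1.
Roots in GF(2): f(0) = 1; f(1) = 1.
Complete factorization: f(θ) = (θ⁴ + θ³ + θ² + θ + 1).
Factor degrees with multiplicity: 4 = 4.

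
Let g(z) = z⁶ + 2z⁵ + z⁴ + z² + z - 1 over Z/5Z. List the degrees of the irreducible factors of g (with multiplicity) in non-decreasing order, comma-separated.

Roots in Z/5Z: g(0) = 4; g(1) = 0 → root; g(2) = 4; g(3) = 2; g(4) = 4.
Linear factors from roots: (z - 1).
Complete factorization: g(z) = (z - 1)·(z² + 2z - 1)·(z³ + z² - 2z - 1).
Factor degrees with multiplicity: 1 + 2 + 3 = 6.

1, 2, 3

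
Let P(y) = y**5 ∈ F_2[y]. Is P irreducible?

No

Check for roots in F_2: P(0) = 0 → root; P(1) = 1.
P(0) = 0, so (y) divides P(y); P is reducible.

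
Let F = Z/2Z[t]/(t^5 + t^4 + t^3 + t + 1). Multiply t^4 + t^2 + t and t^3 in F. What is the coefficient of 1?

Multiply in Z/2Z[t]: (t^4 + t^2 + t)·(t^3) = t^7 + t^5 + t^4.
Reduce using t^5 ≡ t^4 + t^3 + t + 1 (mod t^5 + t^4 + t^3 + t + 1).
Reduced: t^4 + 1.

1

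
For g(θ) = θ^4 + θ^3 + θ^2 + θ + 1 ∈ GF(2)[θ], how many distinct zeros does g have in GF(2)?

Evaluate at each of the 2 elements of GF(2):
g(0) = 1; g(1) = 1.
No element is a root.

0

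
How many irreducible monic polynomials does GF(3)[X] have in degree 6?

116

x^(3^6) − x is the product of all monic irreducibles of degree dividing 6; Möbius inversion gives N = (1/6) Σ μ(6/d)·3^d.
Divisors of 6: 1, 2, 3, 6; μ(6/d) for each: 1, -1, -1, 1.
Σ = 3^1 − 3^2 − 3^3 + 3^6 = 696.
N = 696/6 = 116.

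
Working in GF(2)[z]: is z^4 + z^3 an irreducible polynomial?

Write f(z) = z^4 + z^3.
Check for roots in GF(2): f(0) = 0 → root; f(1) = 0 → root.
f(0) = 0, so (z) divides f(z); f is reducible.

No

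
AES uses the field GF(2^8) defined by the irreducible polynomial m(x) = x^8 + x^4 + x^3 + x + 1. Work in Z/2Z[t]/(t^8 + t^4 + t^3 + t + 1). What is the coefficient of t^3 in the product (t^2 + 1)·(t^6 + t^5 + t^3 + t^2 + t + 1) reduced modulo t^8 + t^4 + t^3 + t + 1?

Multiply in Z/2Z[t]: (t^2 + 1)·(t^6 + t^5 + t^3 + t^2 + t + 1) = t^8 + t^7 + t^6 + t^4 + t + 1.
Reduce using t^8 ≡ t^4 + t^3 + t + 1 (mod t^8 + t^4 + t^3 + t + 1).
Reduced: t^7 + t^6 + t^3.

1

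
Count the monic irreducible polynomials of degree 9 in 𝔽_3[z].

2184

By the necklace-counting formula, N_3(9) = (1/9) Σ_{d|9} μ(9/d)·3^d.
Divisors of 9: 1, 3, 9; μ(9/d) for each: 0, -1, 1.
Σ = − 3^3 + 3^9 = 19656.
N = 19656/9 = 2184.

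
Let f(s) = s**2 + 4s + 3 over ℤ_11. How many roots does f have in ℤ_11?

Evaluate at each of the 11 elements of ℤ_11:
f(0) = 3; f(1) = 8; f(2) = 4; f(3) = 2; f(4) = 2; f(5) = 4; f(6) = 8; f(7) = 3; f(8) = 0 → root; f(9) = 10; f(10) = 0 → root.
Roots: {8, 10}.

2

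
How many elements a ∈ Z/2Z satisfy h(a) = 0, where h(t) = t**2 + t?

Evaluate at each of the 2 elements of Z/2Z:
h(0) = 0 → root; h(1) = 0 → root.
Roots: {0, 1}.

2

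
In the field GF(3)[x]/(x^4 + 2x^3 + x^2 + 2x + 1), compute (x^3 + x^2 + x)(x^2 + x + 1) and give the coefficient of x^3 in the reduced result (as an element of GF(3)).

Multiply in GF(3)[x]: (x^3 + x^2 + x)·(x^2 + x + 1) = x^5 + 2x^4 + 2x^2 + x.
Reduce using x^4 ≡ x^3 + 2x^2 + x + 2 (mod x^4 + 2x^3 + x^2 + 2x + 1).
Reduced: 2x^3.

2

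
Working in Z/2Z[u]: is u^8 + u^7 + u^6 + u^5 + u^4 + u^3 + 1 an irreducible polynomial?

Write f(u) = u^8 + u^7 + u^6 + u^5 + u^4 + u^3 + 1.
Check for roots in Z/2Z: f(0) = 1; f(1) = 1.
No roots, so no linear factors.
Monic irreducibles of degree 2 over GF(2): u^2 + u + 1.
None of them divide f (all give nonzero remainder).
Monic irreducibles of degree 3 over GF(2): u^3 + u + 1, u^3 + u^2 + 1.
None of them divide f (all give nonzero remainder).
Monic irreducibles of degree 4 over GF(2): u^4 + u + 1, u^4 + u^3 + 1, u^4 + u^3 + u^2 + u + 1.
None of them divide f (all give nonzero remainder).
No irreducible factor of degree ≤ 4 exists, so f is irreducible over GF(2).

Yes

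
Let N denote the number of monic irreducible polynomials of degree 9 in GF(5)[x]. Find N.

217000

x^(5^9) − x is the product of all monic irreducibles of degree dividing 9; Möbius inversion gives N = (1/9) Σ μ(9/d)·5^d.
Divisors of 9: 1, 3, 9; μ(9/d) for each: 0, -1, 1.
Σ = − 5^3 + 5^9 = 1953000.
N = 1953000/9 = 217000.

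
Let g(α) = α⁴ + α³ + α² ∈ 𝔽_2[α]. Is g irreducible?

Check for roots in 𝔽_2: g(0) = 0 → root; g(1) = 1.
g(0) = 0, so (α) divides g(α); g is reducible.

No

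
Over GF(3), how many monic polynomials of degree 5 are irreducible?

By the necklace-counting formula, N_3(5) = (1/5) Σ_{d|5} μ(5/d)·3^d.
Divisors of 5: 1, 5; μ(5/d) for each: -1, 1.
Σ = − 3^1 + 3^5 = 240.
N = 240/5 = 48.

48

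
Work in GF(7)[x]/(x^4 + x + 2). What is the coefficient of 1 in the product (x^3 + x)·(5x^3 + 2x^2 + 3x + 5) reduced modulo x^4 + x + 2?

Multiply in GF(7)[x]: (x^3 + x)·(5x^3 + 2x^2 + 3x + 5) = 5x^6 + 2x^5 + x^4 + 3x^2 + 5x.
Reduce using x^4 ≡ 6x + 5 (mod x^4 + x + 2).
Reduced: 2x^3 + 5x^2 + 5.

5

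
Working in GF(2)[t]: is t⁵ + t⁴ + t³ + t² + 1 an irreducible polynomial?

Yes

Write P(t) = t⁵ + t⁴ + t³ + t² + 1.
Check for roots in GF(2): P(0) = 1; P(1) = 1.
No roots, so no linear factors.
Monic irreducibles of degree 2 over GF(2): t² + t + 1.
None of them divide P (all give nonzero remainder).
No irreducible factor of degree ≤ 2 exists, so P is irreducible over GF(2).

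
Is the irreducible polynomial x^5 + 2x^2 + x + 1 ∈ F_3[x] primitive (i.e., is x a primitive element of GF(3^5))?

Write f(x) = x^5 + 2x^2 + x + 1.
|GF(3^5)^×| = 3^5 − 1 = 242. Prime factorization: 242 = 2·11^2.
f is primitive ⇔ x has order 242 in GF(3)[x]/(f), i.e. x^(242/q) ≠ 1 for each prime q | 242.
x^(121) mod f = 2.
x^(22) mod f = x^4 + x^3 + 2x^2 + x.
None equal 1, so x has full order 242; f is primitive.

Yes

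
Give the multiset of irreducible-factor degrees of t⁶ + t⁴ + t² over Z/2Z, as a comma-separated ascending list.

1, 1, 2, 2

Write g(t) = t⁶ + t⁴ + t².
Roots in Z/2Z: g(0) = 0 → root; g(1) = 1.
Linear factors from roots: (t).
Complete factorization: g(t) = (t)^2·(t² + t + 1)^2.
Factor degrees with multiplicity: 1 + 1 + 2 + 2 = 6.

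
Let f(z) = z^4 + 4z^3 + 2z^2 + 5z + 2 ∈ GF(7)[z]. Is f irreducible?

No

Check for roots in GF(7): f(0) = 2; f(1) = 0 → root; f(2) = 5; f(3) = 0 → root; f(4) = 6; f(5) = 5; f(6) = 3.
f(1) = 0, so (z − 1) divides f(z); f is reducible.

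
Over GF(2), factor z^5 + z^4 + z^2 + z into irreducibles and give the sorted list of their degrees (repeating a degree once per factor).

1, 1, 1, 2

Write g(z) = z^5 + z^4 + z^2 + z.
Roots in GF(2): g(0) = 0 → root; g(1) = 0 → root.
Linear factors from roots: (z), (z + 1).
Complete factorization: g(z) = (z)·(z + 1)^2·(z^2 + z + 1).
Factor degrees with multiplicity: 1 + 1 + 1 + 2 = 5.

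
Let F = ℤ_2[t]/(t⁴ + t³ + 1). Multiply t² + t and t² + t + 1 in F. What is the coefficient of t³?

Multiply in ℤ_2[t]: (t² + t)·(t² + t + 1) = t⁴ + t.
Reduce using t⁴ ≡ t³ + 1 (mod t⁴ + t³ + 1).
Reduced: t³ + t + 1.

1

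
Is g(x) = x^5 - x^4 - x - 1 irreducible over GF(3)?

Yes

Check for roots in GF(3): g(0) = 2; g(1) = 1; g(2) = 1.
No roots, so no linear factors.
Monic irreducibles of degree 2 over GF(3): x^2 + 1, x^2 + x - 1, x^2 - x - 1.
None of them divide g (all give nonzero remainder).
No irreducible factor of degree ≤ 2 exists, so g is irreducible over GF(3).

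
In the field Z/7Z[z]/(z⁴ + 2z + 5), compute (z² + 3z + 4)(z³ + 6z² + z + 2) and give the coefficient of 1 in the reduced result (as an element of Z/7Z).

5

Multiply in Z/7Z[z]: (z² + 3z + 4)·(z³ + 6z² + z + 2) = z⁵ + 2z⁴ + 2z³ + z² + 3z + 1.
Reduce using z⁴ ≡ 5z + 2 (mod z⁴ + 2z + 5).
Reduced: 2z³ + 6z² + z + 5.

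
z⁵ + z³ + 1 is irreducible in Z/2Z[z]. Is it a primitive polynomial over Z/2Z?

Write f(z) = z⁵ + z³ + 1.
|GF(2^5)^×| = 2^5 − 1 = 31. Prime factorization: 31 = 31.
f is primitive ⇔ z has order 31 in GF(2)[z]/(f), i.e. z^(31/q) ≠ 1 for each prime q | 31.
z^(1) mod f = z.
None equal 1, so z has full order 31; f is primitive.

Yes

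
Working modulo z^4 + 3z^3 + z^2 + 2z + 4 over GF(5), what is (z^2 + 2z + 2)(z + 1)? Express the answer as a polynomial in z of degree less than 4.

Multiply in GF(5)[z]: (z^2 + 2z + 2)·(z + 1) = z^3 + 3z^2 + 4z + 2.
Reduced: z^3 + 3z^2 + 4z + 2.

z^3 + 3z^2 + 4z + 2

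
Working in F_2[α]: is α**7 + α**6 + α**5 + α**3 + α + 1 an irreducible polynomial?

No

Write P(α) = α**7 + α**6 + α**5 + α**3 + α + 1.
Check for roots in F_2: P(0) = 1; P(1) = 0 → root.
P(1) = 0, so (α − 1) divides P(α); P is reducible.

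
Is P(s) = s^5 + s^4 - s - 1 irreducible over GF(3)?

Check for roots in GF(3): P(0) = 2; P(1) = 0 → root; P(2) = 0 → root.
P(1) = 0, so (s − 1) divides P(s); P is reducible.

No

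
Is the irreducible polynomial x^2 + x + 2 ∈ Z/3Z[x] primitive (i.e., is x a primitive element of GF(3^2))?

Write f(x) = x^2 + x + 2.
|GF(3^2)^×| = 3^2 − 1 = 8. Prime factorization: 8 = 2^3.
f is primitive ⇔ x has order 8 in GF(3)[x]/(f), i.e. x^(8/q) ≠ 1 for each prime q | 8.
x^(4) mod f = 2.
None equal 1, so x has full order 8; f is primitive.

Yes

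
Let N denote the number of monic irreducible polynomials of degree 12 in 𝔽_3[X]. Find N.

44220

x^(3^12) − x is the product of all monic irreducibles of degree dividing 12; Möbius inversion gives N = (1/12) Σ μ(12/d)·3^d.
Divisors of 12: 1, 2, 3, 4, 6, 12; μ(12/d) for each: 0, 1, 0, -1, -1, 1.
Σ = 3^2 − 3^4 − 3^6 + 3^12 = 530640.
N = 530640/12 = 44220.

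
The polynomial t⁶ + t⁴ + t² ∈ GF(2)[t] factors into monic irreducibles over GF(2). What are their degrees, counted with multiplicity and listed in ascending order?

1, 1, 2, 2

Write h(t) = t⁶ + t⁴ + t².
Roots in GF(2): h(0) = 0 → root; h(1) = 1.
Linear factors from roots: (t).
Complete factorization: h(t) = (t)^2·(t² + t + 1)^2.
Factor degrees with multiplicity: 1 + 1 + 2 + 2 = 6.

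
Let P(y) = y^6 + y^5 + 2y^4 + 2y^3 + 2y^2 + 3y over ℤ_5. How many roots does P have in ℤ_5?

2

Evaluate at each of the 5 elements of ℤ_5:
P(0) = 0 → root; P(1) = 1; P(2) = 3; P(3) = 0 → root; P(4) = 4.
Roots: {0, 3}.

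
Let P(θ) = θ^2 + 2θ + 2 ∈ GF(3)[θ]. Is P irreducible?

Yes

Check for roots in GF(3): P(0) = 2; P(1) = 2; P(2) = 1.
No roots. A degree-2 polynomial over a field with no linear factor is irreducible.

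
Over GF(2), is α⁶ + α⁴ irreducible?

Write g(α) = α⁶ + α⁴.
Check for roots in GF(2): g(0) = 0 → root; g(1) = 0 → root.
g(0) = 0, so (α) divides g(α); g is reducible.

No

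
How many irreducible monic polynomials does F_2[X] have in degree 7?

18

x^(2^7) − x is the product of all monic irreducibles of degree dividing 7; Möbius inversion gives N = (1/7) Σ μ(7/d)·2^d.
Divisors of 7: 1, 7; μ(7/d) for each: -1, 1.
Σ = − 2^1 + 2^7 = 126.
N = 126/7 = 18.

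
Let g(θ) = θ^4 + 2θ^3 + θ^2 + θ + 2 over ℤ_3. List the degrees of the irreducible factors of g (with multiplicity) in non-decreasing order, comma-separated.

Roots in ℤ_3: g(0) = 2; g(1) = 1; g(2) = 1.
Complete factorization: g(θ) = (θ^4 + 2θ^3 + θ^2 + θ + 2).
Factor degrees with multiplicity: 4 = 4.

4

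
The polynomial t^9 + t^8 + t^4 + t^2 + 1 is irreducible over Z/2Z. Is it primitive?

Write f(t) = t^9 + t^8 + t^4 + t^2 + 1.
|GF(2^9)^×| = 2^9 − 1 = 511. Prime factorization: 511 = 7·73.
f is primitive ⇔ t has order 511 in GF(2)[t]/(f), i.e. t^(511/q) ≠ 1 for each prime q | 511.
t^(73) mod f = t^7 + t^6 + t^5 + t^4 + t^3 + 1.
t^(7) mod f = t^7.
None equal 1, so t has full order 511; f is primitive.

Yes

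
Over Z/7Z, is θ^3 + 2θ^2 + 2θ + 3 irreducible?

Yes

Write m(θ) = θ^3 + 2θ^2 + 2θ + 3.
Check for roots in Z/7Z: m(0) = 3; m(1) = 1; m(2) = 2; m(3) = 5; m(4) = 2; m(5) = 6; m(6) = 2.
No roots. A degree-3 polynomial over a field with no linear factor is irreducible.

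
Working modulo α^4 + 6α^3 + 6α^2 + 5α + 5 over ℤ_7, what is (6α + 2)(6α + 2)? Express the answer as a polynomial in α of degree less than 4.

Multiply in ℤ_7[α]: (6α + 2)·(6α + 2) = α^2 + 3α + 4.
Reduced: α^2 + 3α + 4.

α^2 + 3α + 4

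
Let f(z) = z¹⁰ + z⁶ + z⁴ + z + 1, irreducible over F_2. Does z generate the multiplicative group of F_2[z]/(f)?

|GF(2^10)^×| = 2^10 − 1 = 1023. Prime factorization: 1023 = 3·11·31.
f is primitive ⇔ z has order 1023 in GF(2)[z]/(f), i.e. z^(1023/q) ≠ 1 for each prime q | 1023.
z^(341) mod f = 1
z^(93) mod f = z⁹ + z⁷ + z⁵ + 1.
z^(33) mod f = z⁸ + z⁶ + z³ + z.
Since z^(341) = 1, the order of z divides 341 < 1023; not primitive.

No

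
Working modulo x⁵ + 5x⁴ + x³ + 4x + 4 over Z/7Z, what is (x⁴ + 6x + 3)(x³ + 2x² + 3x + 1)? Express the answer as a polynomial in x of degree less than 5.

Multiply in Z/7Z[x]: (x⁴ + 6x + 3)·(x³ + 2x² + 3x + 1) = x⁷ + 2x⁶ + 3x⁵ + x³ + 3x² + x + 3.
Reduce using x⁵ ≡ 2x⁴ + 6x³ + 3x + 3 (mod x⁵ + 5x⁴ + x³ + 4x + 4).
Reduced: 2x⁴ + x³ + 4x² + x + 5.

2x^4 + x^3 + 4x^2 + x + 5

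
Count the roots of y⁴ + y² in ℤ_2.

Write h(y) = y⁴ + y².
Evaluate at each of the 2 elements of ℤ_2:
h(0) = 0 → root; h(1) = 0 → root.
Roots: {0, 1}.

2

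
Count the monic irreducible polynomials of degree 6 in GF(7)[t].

Gauss's count: N_{7}(6) = (1/6) Σ_{d|6} μ(6/d)·7^d.
Divisors of 6: 1, 2, 3, 6; μ(6/d) for each: 1, -1, -1, 1.
Σ = 7^1 − 7^2 − 7^3 + 7^6 = 117264.
N = 117264/6 = 19544.

19544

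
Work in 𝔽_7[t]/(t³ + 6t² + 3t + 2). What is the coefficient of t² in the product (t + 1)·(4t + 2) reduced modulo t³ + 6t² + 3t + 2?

4

Multiply in 𝔽_7[t]: (t + 1)·(4t + 2) = 4t² + 6t + 2.
Reduced: 4t² + 6t + 2.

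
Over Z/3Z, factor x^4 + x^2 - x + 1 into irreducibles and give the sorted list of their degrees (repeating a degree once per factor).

4

Write h(x) = x^4 + x^2 - x + 1.
Roots in Z/3Z: h(0) = 1; h(1) = 2; h(2) = 1.
Complete factorization: h(x) = (x^4 + x^2 - x + 1).
Factor degrees with multiplicity: 4 = 4.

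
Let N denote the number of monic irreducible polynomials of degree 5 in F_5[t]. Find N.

x^(5^5) − x is the product of all monic irreducibles of degree dividing 5; Möbius inversion gives N = (1/5) Σ μ(5/d)·5^d.
Divisors of 5: 1, 5; μ(5/d) for each: -1, 1.
Σ = − 5^1 + 5^5 = 3120.
N = 3120/5 = 624.

624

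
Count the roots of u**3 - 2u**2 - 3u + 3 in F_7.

Write P(u) = u**3 - 2u**2 - 3u + 3.
Evaluate at each of the 7 elements of F_7:
P(0) = 3; P(1) = 6; P(2) = 4; P(3) = 3; P(4) = 2; P(5) = 0 → root; P(6) = 3.
Roots: {5}.

1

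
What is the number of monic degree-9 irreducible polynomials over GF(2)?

By the necklace-counting formula, N_2(9) = (1/9) Σ_{d|9} μ(9/d)·2^d.
Divisors of 9: 1, 3, 9; μ(9/d) for each: 0, -1, 1.
Σ = − 2^3 + 2^9 = 504.
N = 504/9 = 56.

56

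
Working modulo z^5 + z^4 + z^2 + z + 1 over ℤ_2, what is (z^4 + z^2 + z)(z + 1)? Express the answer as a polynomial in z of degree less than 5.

Multiply in ℤ_2[z]: (z^4 + z^2 + z)·(z + 1) = z^5 + z^4 + z^3 + z.
Reduce using z^5 ≡ z^4 + z^2 + z + 1 (mod z^5 + z^4 + z^2 + z + 1).
Reduced: z^3 + z^2 + 1.

z^3 + z^2 + 1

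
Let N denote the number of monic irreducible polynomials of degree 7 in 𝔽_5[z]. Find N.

x^(5^7) − x is the product of all monic irreducibles of degree dividing 7; Möbius inversion gives N = (1/7) Σ μ(7/d)·5^d.
Divisors of 7: 1, 7; μ(7/d) for each: -1, 1.
Σ = − 5^1 + 5^7 = 78120.
N = 78120/7 = 11160.

11160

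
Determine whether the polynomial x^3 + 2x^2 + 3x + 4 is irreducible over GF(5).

No

Write f(x) = x^3 + 2x^2 + 3x + 4.
Check for roots in GF(5): f(0) = 4; f(1) = 0 → root; f(2) = 1; f(3) = 3; f(4) = 2.
f(1) = 0, so (x − 1) divides f(x); f is reducible.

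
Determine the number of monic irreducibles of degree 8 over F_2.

The number of monic irreducibles of degree 8 over GF(2) is (1/8)·Σ_{d∣8} μ(8/d) 2^d.
Divisors of 8: 1, 2, 4, 8; μ(8/d) for each: 0, 0, -1, 1.
Σ = − 2^4 + 2^8 = 240.
N = 240/8 = 30.

30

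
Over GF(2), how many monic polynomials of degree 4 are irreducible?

3

By the necklace-counting formula, N_2(4) = (1/4) Σ_{d|4} μ(4/d)·2^d.
Divisors of 4: 1, 2, 4; μ(4/d) for each: 0, -1, 1.
Σ = − 2^2 + 2^4 = 12.
N = 12/4 = 3.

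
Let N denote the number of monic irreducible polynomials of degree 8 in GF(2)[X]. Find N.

x^(2^8) − x is the product of all monic irreducibles of degree dividing 8; Möbius inversion gives N = (1/8) Σ μ(8/d)·2^d.
Divisors of 8: 1, 2, 4, 8; μ(8/d) for each: 0, 0, -1, 1.
Σ = − 2^4 + 2^8 = 240.
N = 240/8 = 30.

30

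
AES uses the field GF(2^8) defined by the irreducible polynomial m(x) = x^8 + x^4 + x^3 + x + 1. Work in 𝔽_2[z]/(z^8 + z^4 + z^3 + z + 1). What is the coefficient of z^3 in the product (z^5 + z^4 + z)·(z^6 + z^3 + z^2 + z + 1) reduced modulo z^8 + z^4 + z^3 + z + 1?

0

Multiply in 𝔽_2[z]: (z^5 + z^4 + z)·(z^6 + z^3 + z^2 + z + 1) = z^11 + z^10 + z^8 + z^7 + z^3 + z^2 + z.
Reduce using z^8 ≡ z^4 + z^3 + z + 1 (mod z^8 + z^4 + z^3 + z + 1).
Reduced: z^5 + 1.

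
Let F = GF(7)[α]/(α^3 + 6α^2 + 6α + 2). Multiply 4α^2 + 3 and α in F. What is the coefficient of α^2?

Multiply in GF(7)[α]: (4α^2 + 3)·(α) = 4α^3 + 3α.
Reduce using α^3 ≡ α^2 + α + 5 (mod α^3 + 6α^2 + 6α + 2).
Reduced: 4α^2 + 6.

4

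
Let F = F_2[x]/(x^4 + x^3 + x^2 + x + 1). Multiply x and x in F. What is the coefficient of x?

Multiply in F_2[x]: (x)·(x) = x^2.
Reduced: x^2.

0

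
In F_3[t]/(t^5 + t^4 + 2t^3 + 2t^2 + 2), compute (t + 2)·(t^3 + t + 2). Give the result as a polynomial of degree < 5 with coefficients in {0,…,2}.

Multiply in F_3[t]: (t + 2)·(t^3 + t + 2) = t^4 + 2t^3 + t^2 + t + 1.
Reduced: t^4 + 2t^3 + t^2 + t + 1.

t^4 + 2t^3 + t^2 + t + 1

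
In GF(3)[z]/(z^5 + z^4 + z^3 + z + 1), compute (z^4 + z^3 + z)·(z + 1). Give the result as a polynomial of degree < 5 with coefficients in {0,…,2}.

z^4 + z^2 + 2

Multiply in GF(3)[z]: (z^4 + z^3 + z)·(z + 1) = z^5 + 2z^4 + z^3 + z^2 + z.
Reduce using z^5 ≡ 2z^4 + 2z^3 + 2z + 2 (mod z^5 + z^4 + z^3 + z + 1).
Reduced: z^4 + z^2 + 2.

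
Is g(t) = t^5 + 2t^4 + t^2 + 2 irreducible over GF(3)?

No

Check for roots in GF(3): g(0) = 2; g(1) = 0 → root; g(2) = 1.
g(1) = 0, so (t − 1) divides g(t); g is reducible.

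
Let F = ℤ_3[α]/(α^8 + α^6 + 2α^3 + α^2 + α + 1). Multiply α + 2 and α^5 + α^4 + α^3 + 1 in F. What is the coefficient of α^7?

0

Multiply in ℤ_3[α]: (α + 2)·(α^5 + α^4 + α^3 + 1) = α^6 + 2α^3 + α + 2.
Reduced: α^6 + 2α^3 + α + 2.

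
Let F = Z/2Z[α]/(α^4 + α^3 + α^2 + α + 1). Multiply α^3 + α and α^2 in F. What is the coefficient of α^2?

0

Multiply in Z/2Z[α]: (α^3 + α)·(α^2) = α^5 + α^3.
Reduce using α^4 ≡ α^3 + α^2 + α + 1 (mod α^4 + α^3 + α^2 + α + 1).
Reduced: α^3 + 1.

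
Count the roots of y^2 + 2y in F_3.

Write h(y) = y^2 + 2y.
Evaluate at each of the 3 elements of F_3:
h(0) = 0 → root; h(1) = 0 → root; h(2) = 2.
Roots: {0, 1}.

2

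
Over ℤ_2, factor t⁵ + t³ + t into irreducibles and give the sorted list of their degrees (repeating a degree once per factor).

Write g(t) = t⁵ + t³ + t.
Roots in ℤ_2: g(0) = 0 → root; g(1) = 1.
Linear factors from roots: (t).
Complete factorization: g(t) = (t)·(t² + t + 1)^2.
Factor degrees with multiplicity: 1 + 2 + 2 = 5.

1, 2, 2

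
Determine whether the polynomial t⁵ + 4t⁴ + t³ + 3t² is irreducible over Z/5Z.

No

Write f(t) = t⁵ + 4t⁴ + t³ + 3t².
Check for roots in Z/5Z: f(0) = 0 → root; f(1) = 4; f(2) = 1; f(3) = 1; f(4) = 0 → root.
f(0) = 0, so (t) divides f(t); f is reducible.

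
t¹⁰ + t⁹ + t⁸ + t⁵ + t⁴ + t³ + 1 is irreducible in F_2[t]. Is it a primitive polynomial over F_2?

Yes

Write f(t) = t¹⁰ + t⁹ + t⁸ + t⁵ + t⁴ + t³ + 1.
|GF(2^10)^×| = 2^10 − 1 = 1023. Prime factorization: 1023 = 3·11·31.
f is primitive ⇔ t has order 1023 in GF(2)[t]/(f), i.e. t^(1023/q) ≠ 1 for each prime q | 1023.
t^(341) mod f = t⁹ + t⁸ + t⁷ + t⁵ + t + 1.
t^(93) mod f = t⁹ + t⁸ + t⁷ + t³ + t² + 1.
t^(33) mod f = t⁷ + t² + 1.
None equal 1, so t has full order 1023; f is primitive.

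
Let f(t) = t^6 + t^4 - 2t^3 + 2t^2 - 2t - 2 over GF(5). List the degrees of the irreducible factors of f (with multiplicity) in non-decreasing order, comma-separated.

Roots in GF(5): f(0) = 3; f(1) = 3; f(2) = 1; f(3) = 1; f(4) = 1.
Complete factorization: f(t) = (t^6 + t^4 - 2t^3 + 2t^2 - 2t - 2).
Factor degrees with multiplicity: 6 = 6.

6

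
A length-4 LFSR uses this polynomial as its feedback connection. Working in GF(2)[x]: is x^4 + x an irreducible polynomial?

No

Write h(x) = x^4 + x.
Check for roots in GF(2): h(0) = 0 → root; h(1) = 0 → root.
h(0) = 0, so (x) divides h(x); h is reducible.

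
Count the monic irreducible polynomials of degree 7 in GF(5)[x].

The number of monic irreducibles of degree 7 over GF(5) is (1/7)·Σ_{d∣7} μ(7/d) 5^d.
Divisors of 7: 1, 7; μ(7/d) for each: -1, 1.
Σ = − 5^1 + 5^7 = 78120.
N = 78120/7 = 11160.

11160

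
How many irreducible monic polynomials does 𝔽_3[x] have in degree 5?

48

The number of monic irreducibles of degree 5 over GF(3) is (1/5)·Σ_{d∣5} μ(5/d) 3^d.
Divisors of 5: 1, 5; μ(5/d) for each: -1, 1.
Σ = − 3^1 + 3^5 = 240.
N = 240/5 = 48.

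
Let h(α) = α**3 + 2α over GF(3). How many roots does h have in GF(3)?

Evaluate at each of the 3 elements of GF(3):
h(0) = 0 → root; h(1) = 0 → root; h(2) = 0 → root.
Roots: {0, 1, 2}.

3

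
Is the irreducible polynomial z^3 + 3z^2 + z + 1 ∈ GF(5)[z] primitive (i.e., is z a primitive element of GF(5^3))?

No

Write f(z) = z^3 + 3z^2 + z + 1.
|GF(5^3)^×| = 5^3 − 1 = 124. Prime factorization: 124 = 2^2·31.
f is primitive ⇔ z has order 124 in GF(5)[z]/(f), i.e. z^(124/q) ≠ 1 for each prime q | 124.
z^(62) mod f = 1
z^(4) mod f = 3z^2 + 2z + 3.
Since z^(62) = 1, the order of z divides 62 < 124; not primitive.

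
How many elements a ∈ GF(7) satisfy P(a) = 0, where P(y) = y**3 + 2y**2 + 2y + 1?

3

Evaluate at each of the 7 elements of GF(7):
P(0) = 1; P(1) = 6; P(2) = 0 → root; P(3) = 3; P(4) = 0 → root; P(5) = 4; P(6) = 0 → root.
Roots: {2, 4, 6}.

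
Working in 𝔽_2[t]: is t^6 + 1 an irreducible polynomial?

No

Write f(t) = t^6 + 1.
Check for roots in 𝔽_2: f(0) = 1; f(1) = 0 → root.
f(1) = 0, so (t − 1) divides f(t); f is reducible.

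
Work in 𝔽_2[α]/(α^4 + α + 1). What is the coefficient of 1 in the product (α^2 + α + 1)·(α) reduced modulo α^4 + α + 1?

Multiply in 𝔽_2[α]: (α^2 + α + 1)·(α) = α^3 + α^2 + α.
Reduced: α^3 + α^2 + α.

0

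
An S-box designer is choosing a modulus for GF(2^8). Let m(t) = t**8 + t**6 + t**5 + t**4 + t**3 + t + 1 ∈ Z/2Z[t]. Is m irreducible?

Yes

Check for roots in Z/2Z: m(0) = 1; m(1) = 1.
No roots, so no linear factors.
Monic irreducibles of degree 2 over GF(2): t**2 + t + 1.
None of them divide m (all give nonzero remainder).
Monic irreducibles of degree 3 over GF(2): t**3 + t + 1, t**3 + t**2 + 1.
None of them divide m (all give nonzero remainder).
Monic irreducibles of degree 4 over GF(2): t**4 + t + 1, t**4 + t**3 + 1, t**4 + t**3 + t**2 + t + 1.
None of them divide m (all give nonzero remainder).
No irreducible factor of degree ≤ 4 exists, so m is irreducible over GF(2).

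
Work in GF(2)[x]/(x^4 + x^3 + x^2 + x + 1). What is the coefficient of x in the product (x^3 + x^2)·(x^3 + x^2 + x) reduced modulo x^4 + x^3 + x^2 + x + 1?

1

Multiply in GF(2)[x]: (x^3 + x^2)·(x^3 + x^2 + x) = x^6 + x^3.
Reduce using x^4 ≡ x^3 + x^2 + x + 1 (mod x^4 + x^3 + x^2 + x + 1).
Reduced: x^3 + x.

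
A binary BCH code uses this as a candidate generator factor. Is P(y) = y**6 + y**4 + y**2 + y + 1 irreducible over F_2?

Check for roots in F_2: P(0) = 1; P(1) = 1.
No roots, so no linear factors.
Monic irreducibles of degree 2 over GF(2): y**2 + y + 1.
None of them divide P (all give nonzero remainder).
Monic irreducibles of degree 3 over GF(2): y**3 + y + 1, y**3 + y**2 + 1.
None of them divide P (all give nonzero remainder).
No irreducible factor of degree ≤ 3 exists, so P is irreducible over GF(2).

Yes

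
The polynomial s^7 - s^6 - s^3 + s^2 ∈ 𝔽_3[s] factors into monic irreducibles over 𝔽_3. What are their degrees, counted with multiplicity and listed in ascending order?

Write g(s) = s^7 - s^6 - s^3 + s^2.
Roots in 𝔽_3: g(0) = 0 → root; g(1) = 0 → root; g(2) = 0 → root.
Linear factors from roots: (s), (s - 1), (s + 1).
Complete factorization: g(s) = (s + 1)·(s)^2·(s - 1)^2·(s^2 + 1).
Factor degrees with multiplicity: 1 + 1 + 1 + 1 + 1 + 2 = 7.

1, 1, 1, 1, 1, 2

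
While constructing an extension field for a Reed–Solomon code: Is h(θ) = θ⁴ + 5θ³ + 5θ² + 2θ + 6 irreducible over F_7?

No

Check for roots in F_7: h(0) = 6; h(1) = 5; h(2) = 2; h(3) = 0 → root; h(4) = 5; h(5) = 5; h(6) = 5.
h(3) = 0, so (θ − 3) divides h(θ); h is reducible.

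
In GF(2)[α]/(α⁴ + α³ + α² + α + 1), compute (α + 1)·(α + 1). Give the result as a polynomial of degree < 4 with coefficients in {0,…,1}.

Multiply in GF(2)[α]: (α + 1)·(α + 1) = α² + 1.
Reduced: α² + 1.

α^2 + 1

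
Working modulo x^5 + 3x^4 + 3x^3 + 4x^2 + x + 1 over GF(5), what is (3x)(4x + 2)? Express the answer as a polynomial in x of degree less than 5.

Multiply in GF(5)[x]: (3x)·(4x + 2) = 2x^2 + x.
Reduced: 2x^2 + x.

2x^2 + x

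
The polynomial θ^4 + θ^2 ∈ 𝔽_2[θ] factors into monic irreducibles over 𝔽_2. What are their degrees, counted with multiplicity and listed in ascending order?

Write h(θ) = θ^4 + θ^2.
Roots in 𝔽_2: h(0) = 0 → root; h(1) = 0 → root.
Linear factors from roots: (θ), (θ + 1).
Complete factorization: h(θ) = (θ)^2·(θ + 1)^2.
Factor degrees with multiplicity: 1 + 1 + 1 + 1 = 4.

1, 1, 1, 1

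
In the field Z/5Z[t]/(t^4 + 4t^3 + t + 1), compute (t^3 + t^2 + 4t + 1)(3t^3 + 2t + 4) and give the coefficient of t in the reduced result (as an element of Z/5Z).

Multiply in Z/5Z[t]: (t^3 + t^2 + 4t + 1)·(3t^3 + 2t + 4) = 3t^6 + 3t^5 + 4t^4 + 4t^3 + 2t^2 + 3t + 4.
Reduce using t^4 ≡ t^3 + 4t + 4 (mod t^4 + 4t^3 + t + 1).
Reduced: t^3 + 3t^2 + 2t + 4.

2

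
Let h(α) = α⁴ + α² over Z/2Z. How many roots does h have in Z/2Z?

Evaluate at each of the 2 elements of Z/2Z:
h(0) = 0 → root; h(1) = 0 → root.
Roots: {0, 1}.

2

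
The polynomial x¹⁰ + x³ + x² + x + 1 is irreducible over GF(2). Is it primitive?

Write f(x) = x¹⁰ + x³ + x² + x + 1.
|GF(2^10)^×| = 2^10 − 1 = 1023. Prime factorization: 1023 = 3·11·31.
f is primitive ⇔ x has order 1023 in GF(2)[x]/(f), i.e. x^(1023/q) ≠ 1 for each prime q | 1023.
x^(341) mod f = 1
x^(93) mod f = x⁷ + x⁶ + x⁵ + x⁴ + x².
x^(33) mod f = x⁵ + x⁴ + x³ + x.
Since x^(341) = 1, the order of x divides 341 < 1023; not primitive.

No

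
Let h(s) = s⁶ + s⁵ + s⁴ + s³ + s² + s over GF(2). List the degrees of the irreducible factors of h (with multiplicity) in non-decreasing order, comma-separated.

1, 1, 2, 2

Roots in GF(2): h(0) = 0 → root; h(1) = 0 → root.
Linear factors from roots: (s), (s + 1).
Complete factorization: h(s) = (s)·(s + 1)·(s² + s + 1)^2.
Factor degrees with multiplicity: 1 + 1 + 2 + 2 = 6.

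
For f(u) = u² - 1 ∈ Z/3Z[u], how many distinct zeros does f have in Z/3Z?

Evaluate at each of the 3 elements of Z/3Z:
f(0) = 2; f(1) = 0 → root; f(2) = 0 → root.
Roots: {1, 2}.

2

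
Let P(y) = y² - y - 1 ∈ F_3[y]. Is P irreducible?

Yes

Check for roots in F_3: P(0) = 2; P(1) = 2; P(2) = 1.
No roots. A degree-2 polynomial over a field with no linear factor is irreducible.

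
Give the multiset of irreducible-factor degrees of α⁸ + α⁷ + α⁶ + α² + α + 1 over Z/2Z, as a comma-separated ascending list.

Write h(α) = α⁸ + α⁷ + α⁶ + α² + α + 1.
Roots in Z/2Z: h(0) = 1; h(1) = 0 → root.
Linear factors from roots: (α + 1).
Complete factorization: h(α) = (α + 1)^2·(α² + α + 1)^3.
Factor degrees with multiplicity: 1 + 1 + 2 + 2 + 2 = 8.

1, 1, 2, 2, 2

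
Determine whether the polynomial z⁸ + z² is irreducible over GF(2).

No

Write m(z) = z⁸ + z².
Check for roots in GF(2): m(0) = 0 → root; m(1) = 0 → root.
m(0) = 0, so (z) divides m(z); m is reducible.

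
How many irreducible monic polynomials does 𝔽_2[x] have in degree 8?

30

x^(2^8) − x is the product of all monic irreducibles of degree dividing 8; Möbius inversion gives N = (1/8) Σ μ(8/d)·2^d.
Divisors of 8: 1, 2, 4, 8; μ(8/d) for each: 0, 0, -1, 1.
Σ = − 2^4 + 2^8 = 240.
N = 240/8 = 30.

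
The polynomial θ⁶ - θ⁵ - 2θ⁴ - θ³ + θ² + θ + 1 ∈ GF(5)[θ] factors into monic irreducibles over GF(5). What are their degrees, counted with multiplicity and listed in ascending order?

Write g(θ) = θ⁶ - θ⁵ - 2θ⁴ - θ³ + θ² + θ + 1.
Roots in GF(5): g(0) = 1; g(1) = 0 → root; g(2) = 4; g(3) = 0 → root; g(4) = 2.
Linear factors from roots: (θ - 1), (θ + 2).
Complete factorization: g(θ) = (θ + 2)·(θ - 1)·(θ⁴ - 2θ³ + 2θ² - 2θ + 2).
Factor degrees with multiplicity: 1 + 1 + 4 = 6.

1, 1, 4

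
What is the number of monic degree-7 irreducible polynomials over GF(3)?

312

Gauss's count: N_{3}(7) = (1/7) Σ_{d|7} μ(7/d)·3^d.
Divisors of 7: 1, 7; μ(7/d) for each: -1, 1.
Σ = − 3^1 + 3^7 = 2184.
N = 2184/7 = 312.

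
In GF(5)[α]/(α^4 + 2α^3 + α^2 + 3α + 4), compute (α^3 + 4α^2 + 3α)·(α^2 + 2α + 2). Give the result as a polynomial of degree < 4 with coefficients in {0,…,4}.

Multiply in GF(5)[α]: (α^3 + 4α^2 + 3α)·(α^2 + 2α + 2) = α^5 + α^4 + 3α^3 + 4α^2 + α.
Reduce using α^4 ≡ 3α^3 + 4α^2 + 2α + 1 (mod α^4 + 2α^3 + α^2 + 3α + 4).
Reduced: 4α^3 + 2α^2 + 4.

4α^3 + 2α^2 + 4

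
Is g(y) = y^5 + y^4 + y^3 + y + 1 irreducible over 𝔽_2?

Check for roots in 𝔽_2: g(0) = 1; g(1) = 1.
No roots, so no linear factors.
Monic irreducibles of degree 2 over GF(2): y^2 + y + 1.
None of them divide g (all give nonzero remainder).
No irreducible factor of degree ≤ 2 exists, so g is irreducible over GF(2).

Yes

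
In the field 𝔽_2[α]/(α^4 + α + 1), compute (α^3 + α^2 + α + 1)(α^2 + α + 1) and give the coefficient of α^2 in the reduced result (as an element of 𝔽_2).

Multiply in 𝔽_2[α]: (α^3 + α^2 + α + 1)·(α^2 + α + 1) = α^5 + α^3 + α^2 + 1.
Reduce using α^4 ≡ α + 1 (mod α^4 + α + 1).
Reduced: α^3 + α + 1.

0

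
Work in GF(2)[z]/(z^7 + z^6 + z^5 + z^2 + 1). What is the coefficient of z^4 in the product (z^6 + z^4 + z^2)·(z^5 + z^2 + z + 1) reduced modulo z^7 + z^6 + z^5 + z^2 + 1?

0

Multiply in GF(2)[z]: (z^6 + z^4 + z^2)·(z^5 + z^2 + z + 1) = z^11 + z^9 + z^8 + z^5 + z^3 + z^2.
Reduce using z^7 ≡ z^6 + z^5 + z^2 + 1 (mod z^7 + z^6 + z^5 + z^2 + 1).
Reduced: z^3 + z.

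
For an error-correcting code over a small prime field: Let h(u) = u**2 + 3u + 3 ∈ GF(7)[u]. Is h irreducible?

Check for roots in GF(7): h(0) = 3; h(1) = 0 → root; h(2) = 6; h(3) = 0 → root; h(4) = 3; h(5) = 1; h(6) = 1.
h(1) = 0, so (u − 1) divides h(u); h is reducible.

No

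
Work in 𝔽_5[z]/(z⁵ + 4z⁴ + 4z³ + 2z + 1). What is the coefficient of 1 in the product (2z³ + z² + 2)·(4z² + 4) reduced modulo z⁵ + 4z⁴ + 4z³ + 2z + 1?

Multiply in 𝔽_5[z]: (2z³ + z² + 2)·(4z² + 4) = 3z⁵ + 4z⁴ + 3z³ + 2z² + 3.
Reduce using z⁵ ≡ z⁴ + z³ + 3z + 4 (mod z⁵ + 4z⁴ + 4z³ + 2z + 1).
Reduced: 2z⁴ + z³ + 2z² + 4z.

0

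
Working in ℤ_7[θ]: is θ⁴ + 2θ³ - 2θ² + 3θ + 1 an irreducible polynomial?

Write f(θ) = θ⁴ + 2θ³ - 2θ² + 3θ + 1.
Check for roots in ℤ_7: f(0) = 1; f(1) = 5; f(2) = 3; f(3) = 1; f(4) = 1; f(5) = 1; f(6) = 2.
No roots, so no linear factors.
Degree-2 irreducible divisors: test the 21 monic irreducibles of degree 2 over GF(7).
None of them divide f (all give nonzero remainder).
No irreducible factor of degree ≤ 2 exists, so f is irreducible over GF(7).

Yes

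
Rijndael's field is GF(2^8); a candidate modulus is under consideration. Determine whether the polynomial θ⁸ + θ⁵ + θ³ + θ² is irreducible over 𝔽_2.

Write P(θ) = θ⁸ + θ⁵ + θ³ + θ².
Check for roots in 𝔽_2: P(0) = 0 → root; P(1) = 0 → root.
P(0) = 0, so (θ) divides P(θ); P is reducible.

No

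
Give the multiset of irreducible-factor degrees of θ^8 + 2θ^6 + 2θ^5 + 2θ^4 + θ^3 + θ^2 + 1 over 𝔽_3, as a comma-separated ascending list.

Write g(θ) = θ^8 + 2θ^6 + 2θ^5 + 2θ^4 + θ^3 + θ^2 + 1.
Roots in 𝔽_3: g(0) = 1; g(1) = 1; g(2) = 1.
Complete factorization: g(θ) = (θ^8 + 2θ^6 + 2θ^5 + 2θ^4 + θ^3 + θ^2 + 1).
Factor degrees with multiplicity: 8 = 8.

8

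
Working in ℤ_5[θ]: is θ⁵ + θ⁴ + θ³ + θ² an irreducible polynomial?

Write P(θ) = θ⁵ + θ⁴ + θ³ + θ².
Check for roots in ℤ_5: P(0) = 0 → root; P(1) = 4; P(2) = 0 → root; P(3) = 0 → root; P(4) = 0 → root.
P(0) = 0, so (θ) divides P(θ); P is reducible.

No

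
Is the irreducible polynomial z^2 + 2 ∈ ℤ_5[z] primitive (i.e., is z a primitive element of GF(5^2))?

Write f(z) = z^2 + 2.
|GF(5^2)^×| = 5^2 − 1 = 24. Prime factorization: 24 = 2^3·3.
f is primitive ⇔ z has order 24 in GF(5)[z]/(f), i.e. z^(24/q) ≠ 1 for each prime q | 24.
z^(12) mod f = 4.
z^(8) mod f = 1
Since z^(8) = 1, the order of z divides 8 < 24; not primitive.

No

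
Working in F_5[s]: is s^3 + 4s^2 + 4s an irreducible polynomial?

Write P(s) = s^3 + 4s^2 + 4s.
Check for roots in F_5: P(0) = 0 → root; P(1) = 4; P(2) = 2; P(3) = 0 → root; P(4) = 4.
P(0) = 0, so (s) divides P(s); P is reducible.

No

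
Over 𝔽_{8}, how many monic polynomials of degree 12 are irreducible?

5726600880

By the necklace-counting formula, N_8(12) = (1/12) Σ_{d|12} μ(12/d)·8^d.
Divisors of 12: 1, 2, 3, 4, 6, 12; μ(12/d) for each: 0, 1, 0, -1, -1, 1.
Σ = 8^2 − 8^4 − 8^6 + 8^12 = 68719210560.
N = 68719210560/12 = 5726600880.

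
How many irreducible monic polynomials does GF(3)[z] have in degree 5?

The number of monic irreducibles of degree 5 over GF(3) is (1/5)·Σ_{d∣5} μ(5/d) 3^d.
Divisors of 5: 1, 5; μ(5/d) for each: -1, 1.
Σ = − 3^1 + 3^5 = 240.
N = 240/5 = 48.

48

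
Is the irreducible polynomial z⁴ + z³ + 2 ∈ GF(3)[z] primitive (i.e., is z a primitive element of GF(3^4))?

Yes

Write f(z) = z⁴ + z³ + 2.
|GF(3^4)^×| = 3^4 − 1 = 80. Prime factorization: 80 = 2^4·5.
f is primitive ⇔ z has order 80 in GF(3)[z]/(f), i.e. z^(80/q) ≠ 1 for each prime q | 80.
z^(40) mod f = 2.
z^(16) mod f = 2z² + 2z + 2.
None equal 1, so z has full order 80; f is primitive.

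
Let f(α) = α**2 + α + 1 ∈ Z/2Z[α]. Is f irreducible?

Yes

Check for roots in Z/2Z: f(0) = 1; f(1) = 1.
No roots. A degree-2 polynomial over a field with no linear factor is irreducible.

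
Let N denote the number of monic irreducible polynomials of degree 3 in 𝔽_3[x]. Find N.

The number of monic irreducibles of degree 3 over GF(3) is (1/3)·Σ_{d∣3} μ(3/d) 3^d.
Divisors of 3: 1, 3; μ(3/d) for each: -1, 1.
Σ = − 3^1 + 3^3 = 24.
N = 24/3 = 8.

8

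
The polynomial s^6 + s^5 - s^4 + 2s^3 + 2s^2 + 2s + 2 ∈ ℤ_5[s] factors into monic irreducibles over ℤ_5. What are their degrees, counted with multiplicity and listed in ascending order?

Write h(s) = s^6 + s^5 - s^4 + 2s^3 + 2s^2 + 2s + 2.
Roots in ℤ_5: h(0) = 2; h(1) = 4; h(2) = 0 → root; h(3) = 1; h(4) = 4.
Linear factors from roots: (s - 2).
Complete factorization: h(s) = (s - 2)·(s^2 - 2)·(s^3 - 2s^2 + 2s - 2).
Factor degrees with multiplicity: 1 + 2 + 3 = 6.

1, 2, 3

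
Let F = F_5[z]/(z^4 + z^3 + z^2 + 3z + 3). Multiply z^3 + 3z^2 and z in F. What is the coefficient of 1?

2

Multiply in F_5[z]: (z^3 + 3z^2)·(z) = z^4 + 3z^3.
Reduce using z^4 ≡ 4z^3 + 4z^2 + 2z + 2 (mod z^4 + z^3 + z^2 + 3z + 3).
Reduced: 2z^3 + 4z^2 + 2z + 2.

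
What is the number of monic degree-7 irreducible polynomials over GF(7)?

The number of monic irreducibles of degree 7 over GF(7) is (1/7)·Σ_{d∣7} μ(7/d) 7^d.
Divisors of 7: 1, 7; μ(7/d) for each: -1, 1.
Σ = − 7^1 + 7^7 = 823536.
N = 823536/7 = 117648.

117648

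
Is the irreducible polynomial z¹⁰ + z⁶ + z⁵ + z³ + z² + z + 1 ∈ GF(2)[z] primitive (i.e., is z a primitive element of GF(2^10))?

Yes

Write f(z) = z¹⁰ + z⁶ + z⁵ + z³ + z² + z + 1.
|GF(2^10)^×| = 2^10 − 1 = 1023. Prime factorization: 1023 = 3·11·31.
f is primitive ⇔ z has order 1023 in GF(2)[z]/(f), i.e. z^(1023/q) ≠ 1 for each prime q | 1023.
z^(341) mod f = z⁵ + z³ + z.
z^(93) mod f = z⁹ + z⁸ + z⁵ + z⁴ + z³ + z.
z^(33) mod f = z⁸ + z⁶ + z².
None equal 1, so z has full order 1023; f is primitive.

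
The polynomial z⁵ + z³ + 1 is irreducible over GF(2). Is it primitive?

Write f(z) = z⁵ + z³ + 1.
|GF(2^5)^×| = 2^5 − 1 = 31. Prime factorization: 31 = 31.
f is primitive ⇔ z has order 31 in GF(2)[z]/(f), i.e. z^(31/q) ≠ 1 for each prime q | 31.
z^(1) mod f = z.
None equal 1, so z has full order 31; f is primitive.

Yes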